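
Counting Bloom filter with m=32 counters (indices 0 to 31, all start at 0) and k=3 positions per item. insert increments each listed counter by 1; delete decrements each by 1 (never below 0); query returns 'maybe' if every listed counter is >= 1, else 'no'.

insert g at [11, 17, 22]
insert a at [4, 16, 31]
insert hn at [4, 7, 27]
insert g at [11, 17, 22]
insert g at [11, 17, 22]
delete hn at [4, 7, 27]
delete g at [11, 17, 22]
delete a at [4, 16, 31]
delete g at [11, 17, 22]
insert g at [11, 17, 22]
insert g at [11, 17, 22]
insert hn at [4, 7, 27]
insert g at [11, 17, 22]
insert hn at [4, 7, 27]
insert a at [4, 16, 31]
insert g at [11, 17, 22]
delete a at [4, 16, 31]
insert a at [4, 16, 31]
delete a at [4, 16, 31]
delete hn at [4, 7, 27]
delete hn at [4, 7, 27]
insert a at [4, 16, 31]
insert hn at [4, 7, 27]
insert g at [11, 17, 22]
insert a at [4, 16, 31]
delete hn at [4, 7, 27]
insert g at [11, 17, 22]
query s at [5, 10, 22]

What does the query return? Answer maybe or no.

Step 1: insert g at [11, 17, 22] -> counters=[0,0,0,0,0,0,0,0,0,0,0,1,0,0,0,0,0,1,0,0,0,0,1,0,0,0,0,0,0,0,0,0]
Step 2: insert a at [4, 16, 31] -> counters=[0,0,0,0,1,0,0,0,0,0,0,1,0,0,0,0,1,1,0,0,0,0,1,0,0,0,0,0,0,0,0,1]
Step 3: insert hn at [4, 7, 27] -> counters=[0,0,0,0,2,0,0,1,0,0,0,1,0,0,0,0,1,1,0,0,0,0,1,0,0,0,0,1,0,0,0,1]
Step 4: insert g at [11, 17, 22] -> counters=[0,0,0,0,2,0,0,1,0,0,0,2,0,0,0,0,1,2,0,0,0,0,2,0,0,0,0,1,0,0,0,1]
Step 5: insert g at [11, 17, 22] -> counters=[0,0,0,0,2,0,0,1,0,0,0,3,0,0,0,0,1,3,0,0,0,0,3,0,0,0,0,1,0,0,0,1]
Step 6: delete hn at [4, 7, 27] -> counters=[0,0,0,0,1,0,0,0,0,0,0,3,0,0,0,0,1,3,0,0,0,0,3,0,0,0,0,0,0,0,0,1]
Step 7: delete g at [11, 17, 22] -> counters=[0,0,0,0,1,0,0,0,0,0,0,2,0,0,0,0,1,2,0,0,0,0,2,0,0,0,0,0,0,0,0,1]
Step 8: delete a at [4, 16, 31] -> counters=[0,0,0,0,0,0,0,0,0,0,0,2,0,0,0,0,0,2,0,0,0,0,2,0,0,0,0,0,0,0,0,0]
Step 9: delete g at [11, 17, 22] -> counters=[0,0,0,0,0,0,0,0,0,0,0,1,0,0,0,0,0,1,0,0,0,0,1,0,0,0,0,0,0,0,0,0]
Step 10: insert g at [11, 17, 22] -> counters=[0,0,0,0,0,0,0,0,0,0,0,2,0,0,0,0,0,2,0,0,0,0,2,0,0,0,0,0,0,0,0,0]
Step 11: insert g at [11, 17, 22] -> counters=[0,0,0,0,0,0,0,0,0,0,0,3,0,0,0,0,0,3,0,0,0,0,3,0,0,0,0,0,0,0,0,0]
Step 12: insert hn at [4, 7, 27] -> counters=[0,0,0,0,1,0,0,1,0,0,0,3,0,0,0,0,0,3,0,0,0,0,3,0,0,0,0,1,0,0,0,0]
Step 13: insert g at [11, 17, 22] -> counters=[0,0,0,0,1,0,0,1,0,0,0,4,0,0,0,0,0,4,0,0,0,0,4,0,0,0,0,1,0,0,0,0]
Step 14: insert hn at [4, 7, 27] -> counters=[0,0,0,0,2,0,0,2,0,0,0,4,0,0,0,0,0,4,0,0,0,0,4,0,0,0,0,2,0,0,0,0]
Step 15: insert a at [4, 16, 31] -> counters=[0,0,0,0,3,0,0,2,0,0,0,4,0,0,0,0,1,4,0,0,0,0,4,0,0,0,0,2,0,0,0,1]
Step 16: insert g at [11, 17, 22] -> counters=[0,0,0,0,3,0,0,2,0,0,0,5,0,0,0,0,1,5,0,0,0,0,5,0,0,0,0,2,0,0,0,1]
Step 17: delete a at [4, 16, 31] -> counters=[0,0,0,0,2,0,0,2,0,0,0,5,0,0,0,0,0,5,0,0,0,0,5,0,0,0,0,2,0,0,0,0]
Step 18: insert a at [4, 16, 31] -> counters=[0,0,0,0,3,0,0,2,0,0,0,5,0,0,0,0,1,5,0,0,0,0,5,0,0,0,0,2,0,0,0,1]
Step 19: delete a at [4, 16, 31] -> counters=[0,0,0,0,2,0,0,2,0,0,0,5,0,0,0,0,0,5,0,0,0,0,5,0,0,0,0,2,0,0,0,0]
Step 20: delete hn at [4, 7, 27] -> counters=[0,0,0,0,1,0,0,1,0,0,0,5,0,0,0,0,0,5,0,0,0,0,5,0,0,0,0,1,0,0,0,0]
Step 21: delete hn at [4, 7, 27] -> counters=[0,0,0,0,0,0,0,0,0,0,0,5,0,0,0,0,0,5,0,0,0,0,5,0,0,0,0,0,0,0,0,0]
Step 22: insert a at [4, 16, 31] -> counters=[0,0,0,0,1,0,0,0,0,0,0,5,0,0,0,0,1,5,0,0,0,0,5,0,0,0,0,0,0,0,0,1]
Step 23: insert hn at [4, 7, 27] -> counters=[0,0,0,0,2,0,0,1,0,0,0,5,0,0,0,0,1,5,0,0,0,0,5,0,0,0,0,1,0,0,0,1]
Step 24: insert g at [11, 17, 22] -> counters=[0,0,0,0,2,0,0,1,0,0,0,6,0,0,0,0,1,6,0,0,0,0,6,0,0,0,0,1,0,0,0,1]
Step 25: insert a at [4, 16, 31] -> counters=[0,0,0,0,3,0,0,1,0,0,0,6,0,0,0,0,2,6,0,0,0,0,6,0,0,0,0,1,0,0,0,2]
Step 26: delete hn at [4, 7, 27] -> counters=[0,0,0,0,2,0,0,0,0,0,0,6,0,0,0,0,2,6,0,0,0,0,6,0,0,0,0,0,0,0,0,2]
Step 27: insert g at [11, 17, 22] -> counters=[0,0,0,0,2,0,0,0,0,0,0,7,0,0,0,0,2,7,0,0,0,0,7,0,0,0,0,0,0,0,0,2]
Query s: check counters[5]=0 counters[10]=0 counters[22]=7 -> no

Answer: no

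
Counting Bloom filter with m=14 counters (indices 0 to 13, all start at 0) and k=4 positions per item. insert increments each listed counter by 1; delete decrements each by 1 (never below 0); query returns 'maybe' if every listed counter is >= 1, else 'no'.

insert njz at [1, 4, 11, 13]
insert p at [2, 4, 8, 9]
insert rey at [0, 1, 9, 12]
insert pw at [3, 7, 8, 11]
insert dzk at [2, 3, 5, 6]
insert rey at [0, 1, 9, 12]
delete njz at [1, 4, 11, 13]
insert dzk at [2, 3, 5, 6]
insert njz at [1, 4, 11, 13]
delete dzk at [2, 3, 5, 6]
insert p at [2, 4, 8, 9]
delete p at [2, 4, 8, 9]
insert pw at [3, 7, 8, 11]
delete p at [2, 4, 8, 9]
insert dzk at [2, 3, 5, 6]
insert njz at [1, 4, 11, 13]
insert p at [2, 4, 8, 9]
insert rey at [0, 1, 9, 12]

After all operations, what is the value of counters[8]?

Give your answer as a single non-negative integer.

Answer: 3

Derivation:
Step 1: insert njz at [1, 4, 11, 13] -> counters=[0,1,0,0,1,0,0,0,0,0,0,1,0,1]
Step 2: insert p at [2, 4, 8, 9] -> counters=[0,1,1,0,2,0,0,0,1,1,0,1,0,1]
Step 3: insert rey at [0, 1, 9, 12] -> counters=[1,2,1,0,2,0,0,0,1,2,0,1,1,1]
Step 4: insert pw at [3, 7, 8, 11] -> counters=[1,2,1,1,2,0,0,1,2,2,0,2,1,1]
Step 5: insert dzk at [2, 3, 5, 6] -> counters=[1,2,2,2,2,1,1,1,2,2,0,2,1,1]
Step 6: insert rey at [0, 1, 9, 12] -> counters=[2,3,2,2,2,1,1,1,2,3,0,2,2,1]
Step 7: delete njz at [1, 4, 11, 13] -> counters=[2,2,2,2,1,1,1,1,2,3,0,1,2,0]
Step 8: insert dzk at [2, 3, 5, 6] -> counters=[2,2,3,3,1,2,2,1,2,3,0,1,2,0]
Step 9: insert njz at [1, 4, 11, 13] -> counters=[2,3,3,3,2,2,2,1,2,3,0,2,2,1]
Step 10: delete dzk at [2, 3, 5, 6] -> counters=[2,3,2,2,2,1,1,1,2,3,0,2,2,1]
Step 11: insert p at [2, 4, 8, 9] -> counters=[2,3,3,2,3,1,1,1,3,4,0,2,2,1]
Step 12: delete p at [2, 4, 8, 9] -> counters=[2,3,2,2,2,1,1,1,2,3,0,2,2,1]
Step 13: insert pw at [3, 7, 8, 11] -> counters=[2,3,2,3,2,1,1,2,3,3,0,3,2,1]
Step 14: delete p at [2, 4, 8, 9] -> counters=[2,3,1,3,1,1,1,2,2,2,0,3,2,1]
Step 15: insert dzk at [2, 3, 5, 6] -> counters=[2,3,2,4,1,2,2,2,2,2,0,3,2,1]
Step 16: insert njz at [1, 4, 11, 13] -> counters=[2,4,2,4,2,2,2,2,2,2,0,4,2,2]
Step 17: insert p at [2, 4, 8, 9] -> counters=[2,4,3,4,3,2,2,2,3,3,0,4,2,2]
Step 18: insert rey at [0, 1, 9, 12] -> counters=[3,5,3,4,3,2,2,2,3,4,0,4,3,2]
Final counters=[3,5,3,4,3,2,2,2,3,4,0,4,3,2] -> counters[8]=3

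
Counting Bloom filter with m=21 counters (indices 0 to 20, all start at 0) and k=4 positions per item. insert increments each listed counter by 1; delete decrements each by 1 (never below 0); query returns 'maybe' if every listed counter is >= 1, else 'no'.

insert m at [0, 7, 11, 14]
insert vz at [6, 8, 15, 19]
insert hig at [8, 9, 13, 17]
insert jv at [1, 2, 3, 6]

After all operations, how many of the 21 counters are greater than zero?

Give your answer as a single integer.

Step 1: insert m at [0, 7, 11, 14] -> counters=[1,0,0,0,0,0,0,1,0,0,0,1,0,0,1,0,0,0,0,0,0]
Step 2: insert vz at [6, 8, 15, 19] -> counters=[1,0,0,0,0,0,1,1,1,0,0,1,0,0,1,1,0,0,0,1,0]
Step 3: insert hig at [8, 9, 13, 17] -> counters=[1,0,0,0,0,0,1,1,2,1,0,1,0,1,1,1,0,1,0,1,0]
Step 4: insert jv at [1, 2, 3, 6] -> counters=[1,1,1,1,0,0,2,1,2,1,0,1,0,1,1,1,0,1,0,1,0]
Final counters=[1,1,1,1,0,0,2,1,2,1,0,1,0,1,1,1,0,1,0,1,0] -> 14 nonzero

Answer: 14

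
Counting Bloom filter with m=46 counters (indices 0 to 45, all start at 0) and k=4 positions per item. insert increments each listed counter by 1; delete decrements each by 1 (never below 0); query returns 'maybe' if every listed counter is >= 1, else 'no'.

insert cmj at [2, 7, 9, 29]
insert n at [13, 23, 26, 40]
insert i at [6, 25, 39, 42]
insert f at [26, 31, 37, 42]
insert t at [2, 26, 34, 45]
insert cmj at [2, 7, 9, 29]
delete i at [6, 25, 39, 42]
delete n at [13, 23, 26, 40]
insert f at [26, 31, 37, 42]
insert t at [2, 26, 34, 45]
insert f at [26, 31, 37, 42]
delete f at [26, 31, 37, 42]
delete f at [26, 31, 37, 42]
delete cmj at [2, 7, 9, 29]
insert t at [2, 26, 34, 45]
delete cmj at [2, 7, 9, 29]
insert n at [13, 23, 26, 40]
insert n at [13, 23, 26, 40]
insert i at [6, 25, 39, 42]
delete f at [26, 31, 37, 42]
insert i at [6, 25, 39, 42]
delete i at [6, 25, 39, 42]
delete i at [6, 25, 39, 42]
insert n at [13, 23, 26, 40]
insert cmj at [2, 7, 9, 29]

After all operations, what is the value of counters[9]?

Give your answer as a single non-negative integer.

Step 1: insert cmj at [2, 7, 9, 29] -> counters=[0,0,1,0,0,0,0,1,0,1,0,0,0,0,0,0,0,0,0,0,0,0,0,0,0,0,0,0,0,1,0,0,0,0,0,0,0,0,0,0,0,0,0,0,0,0]
Step 2: insert n at [13, 23, 26, 40] -> counters=[0,0,1,0,0,0,0,1,0,1,0,0,0,1,0,0,0,0,0,0,0,0,0,1,0,0,1,0,0,1,0,0,0,0,0,0,0,0,0,0,1,0,0,0,0,0]
Step 3: insert i at [6, 25, 39, 42] -> counters=[0,0,1,0,0,0,1,1,0,1,0,0,0,1,0,0,0,0,0,0,0,0,0,1,0,1,1,0,0,1,0,0,0,0,0,0,0,0,0,1,1,0,1,0,0,0]
Step 4: insert f at [26, 31, 37, 42] -> counters=[0,0,1,0,0,0,1,1,0,1,0,0,0,1,0,0,0,0,0,0,0,0,0,1,0,1,2,0,0,1,0,1,0,0,0,0,0,1,0,1,1,0,2,0,0,0]
Step 5: insert t at [2, 26, 34, 45] -> counters=[0,0,2,0,0,0,1,1,0,1,0,0,0,1,0,0,0,0,0,0,0,0,0,1,0,1,3,0,0,1,0,1,0,0,1,0,0,1,0,1,1,0,2,0,0,1]
Step 6: insert cmj at [2, 7, 9, 29] -> counters=[0,0,3,0,0,0,1,2,0,2,0,0,0,1,0,0,0,0,0,0,0,0,0,1,0,1,3,0,0,2,0,1,0,0,1,0,0,1,0,1,1,0,2,0,0,1]
Step 7: delete i at [6, 25, 39, 42] -> counters=[0,0,3,0,0,0,0,2,0,2,0,0,0,1,0,0,0,0,0,0,0,0,0,1,0,0,3,0,0,2,0,1,0,0,1,0,0,1,0,0,1,0,1,0,0,1]
Step 8: delete n at [13, 23, 26, 40] -> counters=[0,0,3,0,0,0,0,2,0,2,0,0,0,0,0,0,0,0,0,0,0,0,0,0,0,0,2,0,0,2,0,1,0,0,1,0,0,1,0,0,0,0,1,0,0,1]
Step 9: insert f at [26, 31, 37, 42] -> counters=[0,0,3,0,0,0,0,2,0,2,0,0,0,0,0,0,0,0,0,0,0,0,0,0,0,0,3,0,0,2,0,2,0,0,1,0,0,2,0,0,0,0,2,0,0,1]
Step 10: insert t at [2, 26, 34, 45] -> counters=[0,0,4,0,0,0,0,2,0,2,0,0,0,0,0,0,0,0,0,0,0,0,0,0,0,0,4,0,0,2,0,2,0,0,2,0,0,2,0,0,0,0,2,0,0,2]
Step 11: insert f at [26, 31, 37, 42] -> counters=[0,0,4,0,0,0,0,2,0,2,0,0,0,0,0,0,0,0,0,0,0,0,0,0,0,0,5,0,0,2,0,3,0,0,2,0,0,3,0,0,0,0,3,0,0,2]
Step 12: delete f at [26, 31, 37, 42] -> counters=[0,0,4,0,0,0,0,2,0,2,0,0,0,0,0,0,0,0,0,0,0,0,0,0,0,0,4,0,0,2,0,2,0,0,2,0,0,2,0,0,0,0,2,0,0,2]
Step 13: delete f at [26, 31, 37, 42] -> counters=[0,0,4,0,0,0,0,2,0,2,0,0,0,0,0,0,0,0,0,0,0,0,0,0,0,0,3,0,0,2,0,1,0,0,2,0,0,1,0,0,0,0,1,0,0,2]
Step 14: delete cmj at [2, 7, 9, 29] -> counters=[0,0,3,0,0,0,0,1,0,1,0,0,0,0,0,0,0,0,0,0,0,0,0,0,0,0,3,0,0,1,0,1,0,0,2,0,0,1,0,0,0,0,1,0,0,2]
Step 15: insert t at [2, 26, 34, 45] -> counters=[0,0,4,0,0,0,0,1,0,1,0,0,0,0,0,0,0,0,0,0,0,0,0,0,0,0,4,0,0,1,0,1,0,0,3,0,0,1,0,0,0,0,1,0,0,3]
Step 16: delete cmj at [2, 7, 9, 29] -> counters=[0,0,3,0,0,0,0,0,0,0,0,0,0,0,0,0,0,0,0,0,0,0,0,0,0,0,4,0,0,0,0,1,0,0,3,0,0,1,0,0,0,0,1,0,0,3]
Step 17: insert n at [13, 23, 26, 40] -> counters=[0,0,3,0,0,0,0,0,0,0,0,0,0,1,0,0,0,0,0,0,0,0,0,1,0,0,5,0,0,0,0,1,0,0,3,0,0,1,0,0,1,0,1,0,0,3]
Step 18: insert n at [13, 23, 26, 40] -> counters=[0,0,3,0,0,0,0,0,0,0,0,0,0,2,0,0,0,0,0,0,0,0,0,2,0,0,6,0,0,0,0,1,0,0,3,0,0,1,0,0,2,0,1,0,0,3]
Step 19: insert i at [6, 25, 39, 42] -> counters=[0,0,3,0,0,0,1,0,0,0,0,0,0,2,0,0,0,0,0,0,0,0,0,2,0,1,6,0,0,0,0,1,0,0,3,0,0,1,0,1,2,0,2,0,0,3]
Step 20: delete f at [26, 31, 37, 42] -> counters=[0,0,3,0,0,0,1,0,0,0,0,0,0,2,0,0,0,0,0,0,0,0,0,2,0,1,5,0,0,0,0,0,0,0,3,0,0,0,0,1,2,0,1,0,0,3]
Step 21: insert i at [6, 25, 39, 42] -> counters=[0,0,3,0,0,0,2,0,0,0,0,0,0,2,0,0,0,0,0,0,0,0,0,2,0,2,5,0,0,0,0,0,0,0,3,0,0,0,0,2,2,0,2,0,0,3]
Step 22: delete i at [6, 25, 39, 42] -> counters=[0,0,3,0,0,0,1,0,0,0,0,0,0,2,0,0,0,0,0,0,0,0,0,2,0,1,5,0,0,0,0,0,0,0,3,0,0,0,0,1,2,0,1,0,0,3]
Step 23: delete i at [6, 25, 39, 42] -> counters=[0,0,3,0,0,0,0,0,0,0,0,0,0,2,0,0,0,0,0,0,0,0,0,2,0,0,5,0,0,0,0,0,0,0,3,0,0,0,0,0,2,0,0,0,0,3]
Step 24: insert n at [13, 23, 26, 40] -> counters=[0,0,3,0,0,0,0,0,0,0,0,0,0,3,0,0,0,0,0,0,0,0,0,3,0,0,6,0,0,0,0,0,0,0,3,0,0,0,0,0,3,0,0,0,0,3]
Step 25: insert cmj at [2, 7, 9, 29] -> counters=[0,0,4,0,0,0,0,1,0,1,0,0,0,3,0,0,0,0,0,0,0,0,0,3,0,0,6,0,0,1,0,0,0,0,3,0,0,0,0,0,3,0,0,0,0,3]
Final counters=[0,0,4,0,0,0,0,1,0,1,0,0,0,3,0,0,0,0,0,0,0,0,0,3,0,0,6,0,0,1,0,0,0,0,3,0,0,0,0,0,3,0,0,0,0,3] -> counters[9]=1

Answer: 1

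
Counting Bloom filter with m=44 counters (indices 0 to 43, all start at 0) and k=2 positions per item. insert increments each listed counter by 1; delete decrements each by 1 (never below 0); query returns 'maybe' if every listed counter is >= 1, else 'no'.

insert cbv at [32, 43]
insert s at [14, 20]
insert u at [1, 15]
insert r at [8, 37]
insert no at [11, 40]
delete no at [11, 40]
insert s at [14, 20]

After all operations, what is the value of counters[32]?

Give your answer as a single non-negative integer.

Answer: 1

Derivation:
Step 1: insert cbv at [32, 43] -> counters=[0,0,0,0,0,0,0,0,0,0,0,0,0,0,0,0,0,0,0,0,0,0,0,0,0,0,0,0,0,0,0,0,1,0,0,0,0,0,0,0,0,0,0,1]
Step 2: insert s at [14, 20] -> counters=[0,0,0,0,0,0,0,0,0,0,0,0,0,0,1,0,0,0,0,0,1,0,0,0,0,0,0,0,0,0,0,0,1,0,0,0,0,0,0,0,0,0,0,1]
Step 3: insert u at [1, 15] -> counters=[0,1,0,0,0,0,0,0,0,0,0,0,0,0,1,1,0,0,0,0,1,0,0,0,0,0,0,0,0,0,0,0,1,0,0,0,0,0,0,0,0,0,0,1]
Step 4: insert r at [8, 37] -> counters=[0,1,0,0,0,0,0,0,1,0,0,0,0,0,1,1,0,0,0,0,1,0,0,0,0,0,0,0,0,0,0,0,1,0,0,0,0,1,0,0,0,0,0,1]
Step 5: insert no at [11, 40] -> counters=[0,1,0,0,0,0,0,0,1,0,0,1,0,0,1,1,0,0,0,0,1,0,0,0,0,0,0,0,0,0,0,0,1,0,0,0,0,1,0,0,1,0,0,1]
Step 6: delete no at [11, 40] -> counters=[0,1,0,0,0,0,0,0,1,0,0,0,0,0,1,1,0,0,0,0,1,0,0,0,0,0,0,0,0,0,0,0,1,0,0,0,0,1,0,0,0,0,0,1]
Step 7: insert s at [14, 20] -> counters=[0,1,0,0,0,0,0,0,1,0,0,0,0,0,2,1,0,0,0,0,2,0,0,0,0,0,0,0,0,0,0,0,1,0,0,0,0,1,0,0,0,0,0,1]
Final counters=[0,1,0,0,0,0,0,0,1,0,0,0,0,0,2,1,0,0,0,0,2,0,0,0,0,0,0,0,0,0,0,0,1,0,0,0,0,1,0,0,0,0,0,1] -> counters[32]=1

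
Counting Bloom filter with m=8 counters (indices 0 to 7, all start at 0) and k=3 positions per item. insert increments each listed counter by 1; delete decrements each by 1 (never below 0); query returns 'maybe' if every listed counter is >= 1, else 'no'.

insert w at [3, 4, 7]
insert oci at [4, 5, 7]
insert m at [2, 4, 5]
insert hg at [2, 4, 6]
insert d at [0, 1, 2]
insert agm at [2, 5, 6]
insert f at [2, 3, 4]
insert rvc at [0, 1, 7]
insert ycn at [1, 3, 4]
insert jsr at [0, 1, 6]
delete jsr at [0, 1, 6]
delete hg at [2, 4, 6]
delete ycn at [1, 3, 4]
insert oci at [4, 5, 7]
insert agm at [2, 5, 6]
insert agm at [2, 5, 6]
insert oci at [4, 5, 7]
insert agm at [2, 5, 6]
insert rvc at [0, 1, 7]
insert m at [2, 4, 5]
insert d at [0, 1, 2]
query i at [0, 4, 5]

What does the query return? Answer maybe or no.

Step 1: insert w at [3, 4, 7] -> counters=[0,0,0,1,1,0,0,1]
Step 2: insert oci at [4, 5, 7] -> counters=[0,0,0,1,2,1,0,2]
Step 3: insert m at [2, 4, 5] -> counters=[0,0,1,1,3,2,0,2]
Step 4: insert hg at [2, 4, 6] -> counters=[0,0,2,1,4,2,1,2]
Step 5: insert d at [0, 1, 2] -> counters=[1,1,3,1,4,2,1,2]
Step 6: insert agm at [2, 5, 6] -> counters=[1,1,4,1,4,3,2,2]
Step 7: insert f at [2, 3, 4] -> counters=[1,1,5,2,5,3,2,2]
Step 8: insert rvc at [0, 1, 7] -> counters=[2,2,5,2,5,3,2,3]
Step 9: insert ycn at [1, 3, 4] -> counters=[2,3,5,3,6,3,2,3]
Step 10: insert jsr at [0, 1, 6] -> counters=[3,4,5,3,6,3,3,3]
Step 11: delete jsr at [0, 1, 6] -> counters=[2,3,5,3,6,3,2,3]
Step 12: delete hg at [2, 4, 6] -> counters=[2,3,4,3,5,3,1,3]
Step 13: delete ycn at [1, 3, 4] -> counters=[2,2,4,2,4,3,1,3]
Step 14: insert oci at [4, 5, 7] -> counters=[2,2,4,2,5,4,1,4]
Step 15: insert agm at [2, 5, 6] -> counters=[2,2,5,2,5,5,2,4]
Step 16: insert agm at [2, 5, 6] -> counters=[2,2,6,2,5,6,3,4]
Step 17: insert oci at [4, 5, 7] -> counters=[2,2,6,2,6,7,3,5]
Step 18: insert agm at [2, 5, 6] -> counters=[2,2,7,2,6,8,4,5]
Step 19: insert rvc at [0, 1, 7] -> counters=[3,3,7,2,6,8,4,6]
Step 20: insert m at [2, 4, 5] -> counters=[3,3,8,2,7,9,4,6]
Step 21: insert d at [0, 1, 2] -> counters=[4,4,9,2,7,9,4,6]
Query i: check counters[0]=4 counters[4]=7 counters[5]=9 -> maybe

Answer: maybe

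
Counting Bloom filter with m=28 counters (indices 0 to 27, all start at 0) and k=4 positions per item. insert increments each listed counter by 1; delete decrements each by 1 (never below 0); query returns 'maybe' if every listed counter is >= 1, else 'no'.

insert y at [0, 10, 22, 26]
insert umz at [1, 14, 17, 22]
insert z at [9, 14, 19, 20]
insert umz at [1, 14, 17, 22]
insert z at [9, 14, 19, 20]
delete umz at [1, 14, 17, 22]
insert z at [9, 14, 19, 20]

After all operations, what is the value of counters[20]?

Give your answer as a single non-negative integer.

Answer: 3

Derivation:
Step 1: insert y at [0, 10, 22, 26] -> counters=[1,0,0,0,0,0,0,0,0,0,1,0,0,0,0,0,0,0,0,0,0,0,1,0,0,0,1,0]
Step 2: insert umz at [1, 14, 17, 22] -> counters=[1,1,0,0,0,0,0,0,0,0,1,0,0,0,1,0,0,1,0,0,0,0,2,0,0,0,1,0]
Step 3: insert z at [9, 14, 19, 20] -> counters=[1,1,0,0,0,0,0,0,0,1,1,0,0,0,2,0,0,1,0,1,1,0,2,0,0,0,1,0]
Step 4: insert umz at [1, 14, 17, 22] -> counters=[1,2,0,0,0,0,0,0,0,1,1,0,0,0,3,0,0,2,0,1,1,0,3,0,0,0,1,0]
Step 5: insert z at [9, 14, 19, 20] -> counters=[1,2,0,0,0,0,0,0,0,2,1,0,0,0,4,0,0,2,0,2,2,0,3,0,0,0,1,0]
Step 6: delete umz at [1, 14, 17, 22] -> counters=[1,1,0,0,0,0,0,0,0,2,1,0,0,0,3,0,0,1,0,2,2,0,2,0,0,0,1,0]
Step 7: insert z at [9, 14, 19, 20] -> counters=[1,1,0,0,0,0,0,0,0,3,1,0,0,0,4,0,0,1,0,3,3,0,2,0,0,0,1,0]
Final counters=[1,1,0,0,0,0,0,0,0,3,1,0,0,0,4,0,0,1,0,3,3,0,2,0,0,0,1,0] -> counters[20]=3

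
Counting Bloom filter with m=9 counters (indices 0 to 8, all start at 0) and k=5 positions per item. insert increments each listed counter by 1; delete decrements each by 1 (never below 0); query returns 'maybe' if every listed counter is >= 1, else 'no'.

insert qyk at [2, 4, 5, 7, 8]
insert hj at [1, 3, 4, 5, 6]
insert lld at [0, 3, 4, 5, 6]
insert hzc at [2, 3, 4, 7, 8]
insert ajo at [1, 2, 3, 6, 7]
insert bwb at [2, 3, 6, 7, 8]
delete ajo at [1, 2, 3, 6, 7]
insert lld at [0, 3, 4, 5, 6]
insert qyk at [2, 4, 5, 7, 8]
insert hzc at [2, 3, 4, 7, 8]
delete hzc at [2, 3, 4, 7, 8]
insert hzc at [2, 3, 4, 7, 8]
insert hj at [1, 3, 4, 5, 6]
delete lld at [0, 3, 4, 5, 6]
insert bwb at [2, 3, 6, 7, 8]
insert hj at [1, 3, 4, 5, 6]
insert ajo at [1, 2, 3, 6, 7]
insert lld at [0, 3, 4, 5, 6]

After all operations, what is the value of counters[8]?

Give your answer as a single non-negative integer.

Answer: 6

Derivation:
Step 1: insert qyk at [2, 4, 5, 7, 8] -> counters=[0,0,1,0,1,1,0,1,1]
Step 2: insert hj at [1, 3, 4, 5, 6] -> counters=[0,1,1,1,2,2,1,1,1]
Step 3: insert lld at [0, 3, 4, 5, 6] -> counters=[1,1,1,2,3,3,2,1,1]
Step 4: insert hzc at [2, 3, 4, 7, 8] -> counters=[1,1,2,3,4,3,2,2,2]
Step 5: insert ajo at [1, 2, 3, 6, 7] -> counters=[1,2,3,4,4,3,3,3,2]
Step 6: insert bwb at [2, 3, 6, 7, 8] -> counters=[1,2,4,5,4,3,4,4,3]
Step 7: delete ajo at [1, 2, 3, 6, 7] -> counters=[1,1,3,4,4,3,3,3,3]
Step 8: insert lld at [0, 3, 4, 5, 6] -> counters=[2,1,3,5,5,4,4,3,3]
Step 9: insert qyk at [2, 4, 5, 7, 8] -> counters=[2,1,4,5,6,5,4,4,4]
Step 10: insert hzc at [2, 3, 4, 7, 8] -> counters=[2,1,5,6,7,5,4,5,5]
Step 11: delete hzc at [2, 3, 4, 7, 8] -> counters=[2,1,4,5,6,5,4,4,4]
Step 12: insert hzc at [2, 3, 4, 7, 8] -> counters=[2,1,5,6,7,5,4,5,5]
Step 13: insert hj at [1, 3, 4, 5, 6] -> counters=[2,2,5,7,8,6,5,5,5]
Step 14: delete lld at [0, 3, 4, 5, 6] -> counters=[1,2,5,6,7,5,4,5,5]
Step 15: insert bwb at [2, 3, 6, 7, 8] -> counters=[1,2,6,7,7,5,5,6,6]
Step 16: insert hj at [1, 3, 4, 5, 6] -> counters=[1,3,6,8,8,6,6,6,6]
Step 17: insert ajo at [1, 2, 3, 6, 7] -> counters=[1,4,7,9,8,6,7,7,6]
Step 18: insert lld at [0, 3, 4, 5, 6] -> counters=[2,4,7,10,9,7,8,7,6]
Final counters=[2,4,7,10,9,7,8,7,6] -> counters[8]=6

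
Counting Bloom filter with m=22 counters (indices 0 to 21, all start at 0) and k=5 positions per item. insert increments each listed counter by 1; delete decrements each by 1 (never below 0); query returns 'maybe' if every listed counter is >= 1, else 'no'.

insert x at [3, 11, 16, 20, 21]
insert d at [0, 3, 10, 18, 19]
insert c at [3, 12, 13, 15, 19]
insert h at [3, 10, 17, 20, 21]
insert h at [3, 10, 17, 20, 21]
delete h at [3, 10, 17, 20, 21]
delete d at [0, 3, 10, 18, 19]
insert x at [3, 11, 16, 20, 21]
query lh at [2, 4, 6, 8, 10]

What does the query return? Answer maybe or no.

Step 1: insert x at [3, 11, 16, 20, 21] -> counters=[0,0,0,1,0,0,0,0,0,0,0,1,0,0,0,0,1,0,0,0,1,1]
Step 2: insert d at [0, 3, 10, 18, 19] -> counters=[1,0,0,2,0,0,0,0,0,0,1,1,0,0,0,0,1,0,1,1,1,1]
Step 3: insert c at [3, 12, 13, 15, 19] -> counters=[1,0,0,3,0,0,0,0,0,0,1,1,1,1,0,1,1,0,1,2,1,1]
Step 4: insert h at [3, 10, 17, 20, 21] -> counters=[1,0,0,4,0,0,0,0,0,0,2,1,1,1,0,1,1,1,1,2,2,2]
Step 5: insert h at [3, 10, 17, 20, 21] -> counters=[1,0,0,5,0,0,0,0,0,0,3,1,1,1,0,1,1,2,1,2,3,3]
Step 6: delete h at [3, 10, 17, 20, 21] -> counters=[1,0,0,4,0,0,0,0,0,0,2,1,1,1,0,1,1,1,1,2,2,2]
Step 7: delete d at [0, 3, 10, 18, 19] -> counters=[0,0,0,3,0,0,0,0,0,0,1,1,1,1,0,1,1,1,0,1,2,2]
Step 8: insert x at [3, 11, 16, 20, 21] -> counters=[0,0,0,4,0,0,0,0,0,0,1,2,1,1,0,1,2,1,0,1,3,3]
Query lh: check counters[2]=0 counters[4]=0 counters[6]=0 counters[8]=0 counters[10]=1 -> no

Answer: no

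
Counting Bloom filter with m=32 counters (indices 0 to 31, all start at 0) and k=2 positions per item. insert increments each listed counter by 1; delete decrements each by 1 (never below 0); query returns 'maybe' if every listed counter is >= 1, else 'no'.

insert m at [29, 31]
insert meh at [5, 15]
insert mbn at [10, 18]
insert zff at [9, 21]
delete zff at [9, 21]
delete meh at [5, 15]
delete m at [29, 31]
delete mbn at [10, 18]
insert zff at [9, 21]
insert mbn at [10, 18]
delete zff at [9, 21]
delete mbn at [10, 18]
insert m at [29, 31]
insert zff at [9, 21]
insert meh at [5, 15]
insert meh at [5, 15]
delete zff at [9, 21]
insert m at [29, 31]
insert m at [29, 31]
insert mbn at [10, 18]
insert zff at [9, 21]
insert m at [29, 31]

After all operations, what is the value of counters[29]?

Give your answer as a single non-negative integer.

Answer: 4

Derivation:
Step 1: insert m at [29, 31] -> counters=[0,0,0,0,0,0,0,0,0,0,0,0,0,0,0,0,0,0,0,0,0,0,0,0,0,0,0,0,0,1,0,1]
Step 2: insert meh at [5, 15] -> counters=[0,0,0,0,0,1,0,0,0,0,0,0,0,0,0,1,0,0,0,0,0,0,0,0,0,0,0,0,0,1,0,1]
Step 3: insert mbn at [10, 18] -> counters=[0,0,0,0,0,1,0,0,0,0,1,0,0,0,0,1,0,0,1,0,0,0,0,0,0,0,0,0,0,1,0,1]
Step 4: insert zff at [9, 21] -> counters=[0,0,0,0,0,1,0,0,0,1,1,0,0,0,0,1,0,0,1,0,0,1,0,0,0,0,0,0,0,1,0,1]
Step 5: delete zff at [9, 21] -> counters=[0,0,0,0,0,1,0,0,0,0,1,0,0,0,0,1,0,0,1,0,0,0,0,0,0,0,0,0,0,1,0,1]
Step 6: delete meh at [5, 15] -> counters=[0,0,0,0,0,0,0,0,0,0,1,0,0,0,0,0,0,0,1,0,0,0,0,0,0,0,0,0,0,1,0,1]
Step 7: delete m at [29, 31] -> counters=[0,0,0,0,0,0,0,0,0,0,1,0,0,0,0,0,0,0,1,0,0,0,0,0,0,0,0,0,0,0,0,0]
Step 8: delete mbn at [10, 18] -> counters=[0,0,0,0,0,0,0,0,0,0,0,0,0,0,0,0,0,0,0,0,0,0,0,0,0,0,0,0,0,0,0,0]
Step 9: insert zff at [9, 21] -> counters=[0,0,0,0,0,0,0,0,0,1,0,0,0,0,0,0,0,0,0,0,0,1,0,0,0,0,0,0,0,0,0,0]
Step 10: insert mbn at [10, 18] -> counters=[0,0,0,0,0,0,0,0,0,1,1,0,0,0,0,0,0,0,1,0,0,1,0,0,0,0,0,0,0,0,0,0]
Step 11: delete zff at [9, 21] -> counters=[0,0,0,0,0,0,0,0,0,0,1,0,0,0,0,0,0,0,1,0,0,0,0,0,0,0,0,0,0,0,0,0]
Step 12: delete mbn at [10, 18] -> counters=[0,0,0,0,0,0,0,0,0,0,0,0,0,0,0,0,0,0,0,0,0,0,0,0,0,0,0,0,0,0,0,0]
Step 13: insert m at [29, 31] -> counters=[0,0,0,0,0,0,0,0,0,0,0,0,0,0,0,0,0,0,0,0,0,0,0,0,0,0,0,0,0,1,0,1]
Step 14: insert zff at [9, 21] -> counters=[0,0,0,0,0,0,0,0,0,1,0,0,0,0,0,0,0,0,0,0,0,1,0,0,0,0,0,0,0,1,0,1]
Step 15: insert meh at [5, 15] -> counters=[0,0,0,0,0,1,0,0,0,1,0,0,0,0,0,1,0,0,0,0,0,1,0,0,0,0,0,0,0,1,0,1]
Step 16: insert meh at [5, 15] -> counters=[0,0,0,0,0,2,0,0,0,1,0,0,0,0,0,2,0,0,0,0,0,1,0,0,0,0,0,0,0,1,0,1]
Step 17: delete zff at [9, 21] -> counters=[0,0,0,0,0,2,0,0,0,0,0,0,0,0,0,2,0,0,0,0,0,0,0,0,0,0,0,0,0,1,0,1]
Step 18: insert m at [29, 31] -> counters=[0,0,0,0,0,2,0,0,0,0,0,0,0,0,0,2,0,0,0,0,0,0,0,0,0,0,0,0,0,2,0,2]
Step 19: insert m at [29, 31] -> counters=[0,0,0,0,0,2,0,0,0,0,0,0,0,0,0,2,0,0,0,0,0,0,0,0,0,0,0,0,0,3,0,3]
Step 20: insert mbn at [10, 18] -> counters=[0,0,0,0,0,2,0,0,0,0,1,0,0,0,0,2,0,0,1,0,0,0,0,0,0,0,0,0,0,3,0,3]
Step 21: insert zff at [9, 21] -> counters=[0,0,0,0,0,2,0,0,0,1,1,0,0,0,0,2,0,0,1,0,0,1,0,0,0,0,0,0,0,3,0,3]
Step 22: insert m at [29, 31] -> counters=[0,0,0,0,0,2,0,0,0,1,1,0,0,0,0,2,0,0,1,0,0,1,0,0,0,0,0,0,0,4,0,4]
Final counters=[0,0,0,0,0,2,0,0,0,1,1,0,0,0,0,2,0,0,1,0,0,1,0,0,0,0,0,0,0,4,0,4] -> counters[29]=4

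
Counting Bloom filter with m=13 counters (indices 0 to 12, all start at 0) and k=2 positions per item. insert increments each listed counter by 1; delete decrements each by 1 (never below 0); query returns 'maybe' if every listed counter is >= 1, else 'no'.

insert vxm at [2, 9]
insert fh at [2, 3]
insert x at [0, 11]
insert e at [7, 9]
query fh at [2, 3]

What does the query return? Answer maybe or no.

Step 1: insert vxm at [2, 9] -> counters=[0,0,1,0,0,0,0,0,0,1,0,0,0]
Step 2: insert fh at [2, 3] -> counters=[0,0,2,1,0,0,0,0,0,1,0,0,0]
Step 3: insert x at [0, 11] -> counters=[1,0,2,1,0,0,0,0,0,1,0,1,0]
Step 4: insert e at [7, 9] -> counters=[1,0,2,1,0,0,0,1,0,2,0,1,0]
Query fh: check counters[2]=2 counters[3]=1 -> maybe

Answer: maybe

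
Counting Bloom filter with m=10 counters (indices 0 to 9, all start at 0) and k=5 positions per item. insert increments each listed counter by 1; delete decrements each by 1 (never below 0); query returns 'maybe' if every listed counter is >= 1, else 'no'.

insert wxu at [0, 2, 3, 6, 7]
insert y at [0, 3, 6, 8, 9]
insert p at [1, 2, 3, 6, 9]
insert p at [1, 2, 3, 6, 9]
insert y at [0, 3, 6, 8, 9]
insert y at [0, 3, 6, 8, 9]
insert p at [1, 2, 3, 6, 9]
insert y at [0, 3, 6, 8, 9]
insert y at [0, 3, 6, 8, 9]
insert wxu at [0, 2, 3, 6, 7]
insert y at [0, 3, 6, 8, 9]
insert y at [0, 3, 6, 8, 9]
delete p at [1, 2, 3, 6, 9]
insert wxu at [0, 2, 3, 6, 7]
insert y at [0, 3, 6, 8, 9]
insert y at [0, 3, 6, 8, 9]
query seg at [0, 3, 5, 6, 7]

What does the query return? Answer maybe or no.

Step 1: insert wxu at [0, 2, 3, 6, 7] -> counters=[1,0,1,1,0,0,1,1,0,0]
Step 2: insert y at [0, 3, 6, 8, 9] -> counters=[2,0,1,2,0,0,2,1,1,1]
Step 3: insert p at [1, 2, 3, 6, 9] -> counters=[2,1,2,3,0,0,3,1,1,2]
Step 4: insert p at [1, 2, 3, 6, 9] -> counters=[2,2,3,4,0,0,4,1,1,3]
Step 5: insert y at [0, 3, 6, 8, 9] -> counters=[3,2,3,5,0,0,5,1,2,4]
Step 6: insert y at [0, 3, 6, 8, 9] -> counters=[4,2,3,6,0,0,6,1,3,5]
Step 7: insert p at [1, 2, 3, 6, 9] -> counters=[4,3,4,7,0,0,7,1,3,6]
Step 8: insert y at [0, 3, 6, 8, 9] -> counters=[5,3,4,8,0,0,8,1,4,7]
Step 9: insert y at [0, 3, 6, 8, 9] -> counters=[6,3,4,9,0,0,9,1,5,8]
Step 10: insert wxu at [0, 2, 3, 6, 7] -> counters=[7,3,5,10,0,0,10,2,5,8]
Step 11: insert y at [0, 3, 6, 8, 9] -> counters=[8,3,5,11,0,0,11,2,6,9]
Step 12: insert y at [0, 3, 6, 8, 9] -> counters=[9,3,5,12,0,0,12,2,7,10]
Step 13: delete p at [1, 2, 3, 6, 9] -> counters=[9,2,4,11,0,0,11,2,7,9]
Step 14: insert wxu at [0, 2, 3, 6, 7] -> counters=[10,2,5,12,0,0,12,3,7,9]
Step 15: insert y at [0, 3, 6, 8, 9] -> counters=[11,2,5,13,0,0,13,3,8,10]
Step 16: insert y at [0, 3, 6, 8, 9] -> counters=[12,2,5,14,0,0,14,3,9,11]
Query seg: check counters[0]=12 counters[3]=14 counters[5]=0 counters[6]=14 counters[7]=3 -> no

Answer: no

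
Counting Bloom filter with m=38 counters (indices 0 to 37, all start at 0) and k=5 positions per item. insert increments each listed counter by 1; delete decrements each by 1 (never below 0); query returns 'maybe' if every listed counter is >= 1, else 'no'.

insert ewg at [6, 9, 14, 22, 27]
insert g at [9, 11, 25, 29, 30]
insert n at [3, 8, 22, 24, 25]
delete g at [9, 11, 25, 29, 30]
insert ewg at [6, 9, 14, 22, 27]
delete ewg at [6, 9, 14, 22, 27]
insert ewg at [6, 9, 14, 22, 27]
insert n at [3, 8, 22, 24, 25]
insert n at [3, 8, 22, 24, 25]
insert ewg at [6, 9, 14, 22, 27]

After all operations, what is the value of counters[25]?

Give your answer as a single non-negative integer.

Step 1: insert ewg at [6, 9, 14, 22, 27] -> counters=[0,0,0,0,0,0,1,0,0,1,0,0,0,0,1,0,0,0,0,0,0,0,1,0,0,0,0,1,0,0,0,0,0,0,0,0,0,0]
Step 2: insert g at [9, 11, 25, 29, 30] -> counters=[0,0,0,0,0,0,1,0,0,2,0,1,0,0,1,0,0,0,0,0,0,0,1,0,0,1,0,1,0,1,1,0,0,0,0,0,0,0]
Step 3: insert n at [3, 8, 22, 24, 25] -> counters=[0,0,0,1,0,0,1,0,1,2,0,1,0,0,1,0,0,0,0,0,0,0,2,0,1,2,0,1,0,1,1,0,0,0,0,0,0,0]
Step 4: delete g at [9, 11, 25, 29, 30] -> counters=[0,0,0,1,0,0,1,0,1,1,0,0,0,0,1,0,0,0,0,0,0,0,2,0,1,1,0,1,0,0,0,0,0,0,0,0,0,0]
Step 5: insert ewg at [6, 9, 14, 22, 27] -> counters=[0,0,0,1,0,0,2,0,1,2,0,0,0,0,2,0,0,0,0,0,0,0,3,0,1,1,0,2,0,0,0,0,0,0,0,0,0,0]
Step 6: delete ewg at [6, 9, 14, 22, 27] -> counters=[0,0,0,1,0,0,1,0,1,1,0,0,0,0,1,0,0,0,0,0,0,0,2,0,1,1,0,1,0,0,0,0,0,0,0,0,0,0]
Step 7: insert ewg at [6, 9, 14, 22, 27] -> counters=[0,0,0,1,0,0,2,0,1,2,0,0,0,0,2,0,0,0,0,0,0,0,3,0,1,1,0,2,0,0,0,0,0,0,0,0,0,0]
Step 8: insert n at [3, 8, 22, 24, 25] -> counters=[0,0,0,2,0,0,2,0,2,2,0,0,0,0,2,0,0,0,0,0,0,0,4,0,2,2,0,2,0,0,0,0,0,0,0,0,0,0]
Step 9: insert n at [3, 8, 22, 24, 25] -> counters=[0,0,0,3,0,0,2,0,3,2,0,0,0,0,2,0,0,0,0,0,0,0,5,0,3,3,0,2,0,0,0,0,0,0,0,0,0,0]
Step 10: insert ewg at [6, 9, 14, 22, 27] -> counters=[0,0,0,3,0,0,3,0,3,3,0,0,0,0,3,0,0,0,0,0,0,0,6,0,3,3,0,3,0,0,0,0,0,0,0,0,0,0]
Final counters=[0,0,0,3,0,0,3,0,3,3,0,0,0,0,3,0,0,0,0,0,0,0,6,0,3,3,0,3,0,0,0,0,0,0,0,0,0,0] -> counters[25]=3

Answer: 3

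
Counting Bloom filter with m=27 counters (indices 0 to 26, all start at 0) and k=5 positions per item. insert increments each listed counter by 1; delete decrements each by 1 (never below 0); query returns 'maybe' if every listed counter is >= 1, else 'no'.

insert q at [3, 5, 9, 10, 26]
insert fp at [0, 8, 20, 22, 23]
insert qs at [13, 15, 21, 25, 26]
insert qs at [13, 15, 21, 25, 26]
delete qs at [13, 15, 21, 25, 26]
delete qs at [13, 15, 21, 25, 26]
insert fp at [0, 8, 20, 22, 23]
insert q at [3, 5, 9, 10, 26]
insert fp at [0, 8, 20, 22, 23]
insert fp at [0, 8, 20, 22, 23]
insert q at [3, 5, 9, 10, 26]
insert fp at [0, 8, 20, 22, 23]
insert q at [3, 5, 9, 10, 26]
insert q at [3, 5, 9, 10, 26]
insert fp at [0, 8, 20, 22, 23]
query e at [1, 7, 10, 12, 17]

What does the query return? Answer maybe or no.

Answer: no

Derivation:
Step 1: insert q at [3, 5, 9, 10, 26] -> counters=[0,0,0,1,0,1,0,0,0,1,1,0,0,0,0,0,0,0,0,0,0,0,0,0,0,0,1]
Step 2: insert fp at [0, 8, 20, 22, 23] -> counters=[1,0,0,1,0,1,0,0,1,1,1,0,0,0,0,0,0,0,0,0,1,0,1,1,0,0,1]
Step 3: insert qs at [13, 15, 21, 25, 26] -> counters=[1,0,0,1,0,1,0,0,1,1,1,0,0,1,0,1,0,0,0,0,1,1,1,1,0,1,2]
Step 4: insert qs at [13, 15, 21, 25, 26] -> counters=[1,0,0,1,0,1,0,0,1,1,1,0,0,2,0,2,0,0,0,0,1,2,1,1,0,2,3]
Step 5: delete qs at [13, 15, 21, 25, 26] -> counters=[1,0,0,1,0,1,0,0,1,1,1,0,0,1,0,1,0,0,0,0,1,1,1,1,0,1,2]
Step 6: delete qs at [13, 15, 21, 25, 26] -> counters=[1,0,0,1,0,1,0,0,1,1,1,0,0,0,0,0,0,0,0,0,1,0,1,1,0,0,1]
Step 7: insert fp at [0, 8, 20, 22, 23] -> counters=[2,0,0,1,0,1,0,0,2,1,1,0,0,0,0,0,0,0,0,0,2,0,2,2,0,0,1]
Step 8: insert q at [3, 5, 9, 10, 26] -> counters=[2,0,0,2,0,2,0,0,2,2,2,0,0,0,0,0,0,0,0,0,2,0,2,2,0,0,2]
Step 9: insert fp at [0, 8, 20, 22, 23] -> counters=[3,0,0,2,0,2,0,0,3,2,2,0,0,0,0,0,0,0,0,0,3,0,3,3,0,0,2]
Step 10: insert fp at [0, 8, 20, 22, 23] -> counters=[4,0,0,2,0,2,0,0,4,2,2,0,0,0,0,0,0,0,0,0,4,0,4,4,0,0,2]
Step 11: insert q at [3, 5, 9, 10, 26] -> counters=[4,0,0,3,0,3,0,0,4,3,3,0,0,0,0,0,0,0,0,0,4,0,4,4,0,0,3]
Step 12: insert fp at [0, 8, 20, 22, 23] -> counters=[5,0,0,3,0,3,0,0,5,3,3,0,0,0,0,0,0,0,0,0,5,0,5,5,0,0,3]
Step 13: insert q at [3, 5, 9, 10, 26] -> counters=[5,0,0,4,0,4,0,0,5,4,4,0,0,0,0,0,0,0,0,0,5,0,5,5,0,0,4]
Step 14: insert q at [3, 5, 9, 10, 26] -> counters=[5,0,0,5,0,5,0,0,5,5,5,0,0,0,0,0,0,0,0,0,5,0,5,5,0,0,5]
Step 15: insert fp at [0, 8, 20, 22, 23] -> counters=[6,0,0,5,0,5,0,0,6,5,5,0,0,0,0,0,0,0,0,0,6,0,6,6,0,0,5]
Query e: check counters[1]=0 counters[7]=0 counters[10]=5 counters[12]=0 counters[17]=0 -> no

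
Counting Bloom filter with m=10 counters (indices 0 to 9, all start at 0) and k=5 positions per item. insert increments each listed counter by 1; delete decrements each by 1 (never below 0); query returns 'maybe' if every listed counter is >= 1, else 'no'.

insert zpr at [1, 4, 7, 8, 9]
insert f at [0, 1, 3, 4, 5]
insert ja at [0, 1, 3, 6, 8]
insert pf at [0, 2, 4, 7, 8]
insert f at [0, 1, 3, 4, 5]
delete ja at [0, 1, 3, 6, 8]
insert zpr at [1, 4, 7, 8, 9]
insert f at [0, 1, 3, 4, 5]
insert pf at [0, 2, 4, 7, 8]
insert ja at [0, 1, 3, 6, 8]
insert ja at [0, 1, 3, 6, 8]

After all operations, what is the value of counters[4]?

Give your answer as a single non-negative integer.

Answer: 7

Derivation:
Step 1: insert zpr at [1, 4, 7, 8, 9] -> counters=[0,1,0,0,1,0,0,1,1,1]
Step 2: insert f at [0, 1, 3, 4, 5] -> counters=[1,2,0,1,2,1,0,1,1,1]
Step 3: insert ja at [0, 1, 3, 6, 8] -> counters=[2,3,0,2,2,1,1,1,2,1]
Step 4: insert pf at [0, 2, 4, 7, 8] -> counters=[3,3,1,2,3,1,1,2,3,1]
Step 5: insert f at [0, 1, 3, 4, 5] -> counters=[4,4,1,3,4,2,1,2,3,1]
Step 6: delete ja at [0, 1, 3, 6, 8] -> counters=[3,3,1,2,4,2,0,2,2,1]
Step 7: insert zpr at [1, 4, 7, 8, 9] -> counters=[3,4,1,2,5,2,0,3,3,2]
Step 8: insert f at [0, 1, 3, 4, 5] -> counters=[4,5,1,3,6,3,0,3,3,2]
Step 9: insert pf at [0, 2, 4, 7, 8] -> counters=[5,5,2,3,7,3,0,4,4,2]
Step 10: insert ja at [0, 1, 3, 6, 8] -> counters=[6,6,2,4,7,3,1,4,5,2]
Step 11: insert ja at [0, 1, 3, 6, 8] -> counters=[7,7,2,5,7,3,2,4,6,2]
Final counters=[7,7,2,5,7,3,2,4,6,2] -> counters[4]=7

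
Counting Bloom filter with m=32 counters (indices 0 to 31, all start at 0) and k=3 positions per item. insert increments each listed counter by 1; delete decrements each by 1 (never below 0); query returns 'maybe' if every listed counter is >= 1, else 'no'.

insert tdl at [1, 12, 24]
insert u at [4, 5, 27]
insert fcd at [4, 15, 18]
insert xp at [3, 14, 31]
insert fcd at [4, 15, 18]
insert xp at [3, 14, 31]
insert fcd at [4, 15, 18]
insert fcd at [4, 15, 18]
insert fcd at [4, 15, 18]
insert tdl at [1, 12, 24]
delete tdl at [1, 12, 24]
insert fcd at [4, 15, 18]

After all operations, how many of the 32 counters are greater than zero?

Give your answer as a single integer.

Answer: 11

Derivation:
Step 1: insert tdl at [1, 12, 24] -> counters=[0,1,0,0,0,0,0,0,0,0,0,0,1,0,0,0,0,0,0,0,0,0,0,0,1,0,0,0,0,0,0,0]
Step 2: insert u at [4, 5, 27] -> counters=[0,1,0,0,1,1,0,0,0,0,0,0,1,0,0,0,0,0,0,0,0,0,0,0,1,0,0,1,0,0,0,0]
Step 3: insert fcd at [4, 15, 18] -> counters=[0,1,0,0,2,1,0,0,0,0,0,0,1,0,0,1,0,0,1,0,0,0,0,0,1,0,0,1,0,0,0,0]
Step 4: insert xp at [3, 14, 31] -> counters=[0,1,0,1,2,1,0,0,0,0,0,0,1,0,1,1,0,0,1,0,0,0,0,0,1,0,0,1,0,0,0,1]
Step 5: insert fcd at [4, 15, 18] -> counters=[0,1,0,1,3,1,0,0,0,0,0,0,1,0,1,2,0,0,2,0,0,0,0,0,1,0,0,1,0,0,0,1]
Step 6: insert xp at [3, 14, 31] -> counters=[0,1,0,2,3,1,0,0,0,0,0,0,1,0,2,2,0,0,2,0,0,0,0,0,1,0,0,1,0,0,0,2]
Step 7: insert fcd at [4, 15, 18] -> counters=[0,1,0,2,4,1,0,0,0,0,0,0,1,0,2,3,0,0,3,0,0,0,0,0,1,0,0,1,0,0,0,2]
Step 8: insert fcd at [4, 15, 18] -> counters=[0,1,0,2,5,1,0,0,0,0,0,0,1,0,2,4,0,0,4,0,0,0,0,0,1,0,0,1,0,0,0,2]
Step 9: insert fcd at [4, 15, 18] -> counters=[0,1,0,2,6,1,0,0,0,0,0,0,1,0,2,5,0,0,5,0,0,0,0,0,1,0,0,1,0,0,0,2]
Step 10: insert tdl at [1, 12, 24] -> counters=[0,2,0,2,6,1,0,0,0,0,0,0,2,0,2,5,0,0,5,0,0,0,0,0,2,0,0,1,0,0,0,2]
Step 11: delete tdl at [1, 12, 24] -> counters=[0,1,0,2,6,1,0,0,0,0,0,0,1,0,2,5,0,0,5,0,0,0,0,0,1,0,0,1,0,0,0,2]
Step 12: insert fcd at [4, 15, 18] -> counters=[0,1,0,2,7,1,0,0,0,0,0,0,1,0,2,6,0,0,6,0,0,0,0,0,1,0,0,1,0,0,0,2]
Final counters=[0,1,0,2,7,1,0,0,0,0,0,0,1,0,2,6,0,0,6,0,0,0,0,0,1,0,0,1,0,0,0,2] -> 11 nonzero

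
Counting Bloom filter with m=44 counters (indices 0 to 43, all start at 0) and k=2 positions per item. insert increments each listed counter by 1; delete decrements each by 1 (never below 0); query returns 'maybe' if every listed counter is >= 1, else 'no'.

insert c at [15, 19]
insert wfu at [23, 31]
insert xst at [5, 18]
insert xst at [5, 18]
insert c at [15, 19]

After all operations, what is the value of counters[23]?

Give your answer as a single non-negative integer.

Answer: 1

Derivation:
Step 1: insert c at [15, 19] -> counters=[0,0,0,0,0,0,0,0,0,0,0,0,0,0,0,1,0,0,0,1,0,0,0,0,0,0,0,0,0,0,0,0,0,0,0,0,0,0,0,0,0,0,0,0]
Step 2: insert wfu at [23, 31] -> counters=[0,0,0,0,0,0,0,0,0,0,0,0,0,0,0,1,0,0,0,1,0,0,0,1,0,0,0,0,0,0,0,1,0,0,0,0,0,0,0,0,0,0,0,0]
Step 3: insert xst at [5, 18] -> counters=[0,0,0,0,0,1,0,0,0,0,0,0,0,0,0,1,0,0,1,1,0,0,0,1,0,0,0,0,0,0,0,1,0,0,0,0,0,0,0,0,0,0,0,0]
Step 4: insert xst at [5, 18] -> counters=[0,0,0,0,0,2,0,0,0,0,0,0,0,0,0,1,0,0,2,1,0,0,0,1,0,0,0,0,0,0,0,1,0,0,0,0,0,0,0,0,0,0,0,0]
Step 5: insert c at [15, 19] -> counters=[0,0,0,0,0,2,0,0,0,0,0,0,0,0,0,2,0,0,2,2,0,0,0,1,0,0,0,0,0,0,0,1,0,0,0,0,0,0,0,0,0,0,0,0]
Final counters=[0,0,0,0,0,2,0,0,0,0,0,0,0,0,0,2,0,0,2,2,0,0,0,1,0,0,0,0,0,0,0,1,0,0,0,0,0,0,0,0,0,0,0,0] -> counters[23]=1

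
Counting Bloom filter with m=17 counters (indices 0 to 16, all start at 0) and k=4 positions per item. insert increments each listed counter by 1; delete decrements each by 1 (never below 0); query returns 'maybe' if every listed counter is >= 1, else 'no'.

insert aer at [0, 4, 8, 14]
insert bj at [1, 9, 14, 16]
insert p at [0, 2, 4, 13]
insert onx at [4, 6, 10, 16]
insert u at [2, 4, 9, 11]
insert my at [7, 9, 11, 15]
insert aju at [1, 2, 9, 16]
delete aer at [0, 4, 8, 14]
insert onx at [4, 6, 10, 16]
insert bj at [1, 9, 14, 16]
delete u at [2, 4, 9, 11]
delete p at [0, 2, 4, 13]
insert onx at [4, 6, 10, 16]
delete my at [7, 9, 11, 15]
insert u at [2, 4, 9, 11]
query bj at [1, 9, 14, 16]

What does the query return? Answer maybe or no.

Answer: maybe

Derivation:
Step 1: insert aer at [0, 4, 8, 14] -> counters=[1,0,0,0,1,0,0,0,1,0,0,0,0,0,1,0,0]
Step 2: insert bj at [1, 9, 14, 16] -> counters=[1,1,0,0,1,0,0,0,1,1,0,0,0,0,2,0,1]
Step 3: insert p at [0, 2, 4, 13] -> counters=[2,1,1,0,2,0,0,0,1,1,0,0,0,1,2,0,1]
Step 4: insert onx at [4, 6, 10, 16] -> counters=[2,1,1,0,3,0,1,0,1,1,1,0,0,1,2,0,2]
Step 5: insert u at [2, 4, 9, 11] -> counters=[2,1,2,0,4,0,1,0,1,2,1,1,0,1,2,0,2]
Step 6: insert my at [7, 9, 11, 15] -> counters=[2,1,2,0,4,0,1,1,1,3,1,2,0,1,2,1,2]
Step 7: insert aju at [1, 2, 9, 16] -> counters=[2,2,3,0,4,0,1,1,1,4,1,2,0,1,2,1,3]
Step 8: delete aer at [0, 4, 8, 14] -> counters=[1,2,3,0,3,0,1,1,0,4,1,2,0,1,1,1,3]
Step 9: insert onx at [4, 6, 10, 16] -> counters=[1,2,3,0,4,0,2,1,0,4,2,2,0,1,1,1,4]
Step 10: insert bj at [1, 9, 14, 16] -> counters=[1,3,3,0,4,0,2,1,0,5,2,2,0,1,2,1,5]
Step 11: delete u at [2, 4, 9, 11] -> counters=[1,3,2,0,3,0,2,1,0,4,2,1,0,1,2,1,5]
Step 12: delete p at [0, 2, 4, 13] -> counters=[0,3,1,0,2,0,2,1,0,4,2,1,0,0,2,1,5]
Step 13: insert onx at [4, 6, 10, 16] -> counters=[0,3,1,0,3,0,3,1,0,4,3,1,0,0,2,1,6]
Step 14: delete my at [7, 9, 11, 15] -> counters=[0,3,1,0,3,0,3,0,0,3,3,0,0,0,2,0,6]
Step 15: insert u at [2, 4, 9, 11] -> counters=[0,3,2,0,4,0,3,0,0,4,3,1,0,0,2,0,6]
Query bj: check counters[1]=3 counters[9]=4 counters[14]=2 counters[16]=6 -> maybe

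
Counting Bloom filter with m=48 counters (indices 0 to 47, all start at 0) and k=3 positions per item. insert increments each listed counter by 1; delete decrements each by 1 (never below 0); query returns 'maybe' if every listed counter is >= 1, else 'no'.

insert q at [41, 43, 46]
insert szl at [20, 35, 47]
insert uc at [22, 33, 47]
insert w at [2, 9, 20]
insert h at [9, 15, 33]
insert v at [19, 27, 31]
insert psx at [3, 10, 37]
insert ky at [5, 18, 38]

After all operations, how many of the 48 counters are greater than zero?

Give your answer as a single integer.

Step 1: insert q at [41, 43, 46] -> counters=[0,0,0,0,0,0,0,0,0,0,0,0,0,0,0,0,0,0,0,0,0,0,0,0,0,0,0,0,0,0,0,0,0,0,0,0,0,0,0,0,0,1,0,1,0,0,1,0]
Step 2: insert szl at [20, 35, 47] -> counters=[0,0,0,0,0,0,0,0,0,0,0,0,0,0,0,0,0,0,0,0,1,0,0,0,0,0,0,0,0,0,0,0,0,0,0,1,0,0,0,0,0,1,0,1,0,0,1,1]
Step 3: insert uc at [22, 33, 47] -> counters=[0,0,0,0,0,0,0,0,0,0,0,0,0,0,0,0,0,0,0,0,1,0,1,0,0,0,0,0,0,0,0,0,0,1,0,1,0,0,0,0,0,1,0,1,0,0,1,2]
Step 4: insert w at [2, 9, 20] -> counters=[0,0,1,0,0,0,0,0,0,1,0,0,0,0,0,0,0,0,0,0,2,0,1,0,0,0,0,0,0,0,0,0,0,1,0,1,0,0,0,0,0,1,0,1,0,0,1,2]
Step 5: insert h at [9, 15, 33] -> counters=[0,0,1,0,0,0,0,0,0,2,0,0,0,0,0,1,0,0,0,0,2,0,1,0,0,0,0,0,0,0,0,0,0,2,0,1,0,0,0,0,0,1,0,1,0,0,1,2]
Step 6: insert v at [19, 27, 31] -> counters=[0,0,1,0,0,0,0,0,0,2,0,0,0,0,0,1,0,0,0,1,2,0,1,0,0,0,0,1,0,0,0,1,0,2,0,1,0,0,0,0,0,1,0,1,0,0,1,2]
Step 7: insert psx at [3, 10, 37] -> counters=[0,0,1,1,0,0,0,0,0,2,1,0,0,0,0,1,0,0,0,1,2,0,1,0,0,0,0,1,0,0,0,1,0,2,0,1,0,1,0,0,0,1,0,1,0,0,1,2]
Step 8: insert ky at [5, 18, 38] -> counters=[0,0,1,1,0,1,0,0,0,2,1,0,0,0,0,1,0,0,1,1,2,0,1,0,0,0,0,1,0,0,0,1,0,2,0,1,0,1,1,0,0,1,0,1,0,0,1,2]
Final counters=[0,0,1,1,0,1,0,0,0,2,1,0,0,0,0,1,0,0,1,1,2,0,1,0,0,0,0,1,0,0,0,1,0,2,0,1,0,1,1,0,0,1,0,1,0,0,1,2] -> 20 nonzero

Answer: 20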